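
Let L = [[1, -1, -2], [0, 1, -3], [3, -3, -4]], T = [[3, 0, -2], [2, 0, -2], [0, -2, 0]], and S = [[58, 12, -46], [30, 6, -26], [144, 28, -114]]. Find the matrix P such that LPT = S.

P = [[1, 5, 1], [-5, 0, 3], [-3, -3, 2]]

Left-multiply by L⁻¹ and right-multiply by T⁻¹: P = L⁻¹ST⁻¹.
det L = 2, so L⁻¹ = [[-13/2, 1, 5/2], [-9/2, 1, 3/2], [-3/2, 0, 1/2]].
det T = -4; the adjugate gives T⁻¹ = [[1, -1, 0], [0, 0, -1/2], [1, -3/2, 0]].
L⁻¹S = [[13, -2, -12], [-15, -6, 10], [-15, -4, 12]].
P = (L⁻¹S)T⁻¹ = [[1, 5, 1], [-5, 0, 3], [-3, -3, 2]].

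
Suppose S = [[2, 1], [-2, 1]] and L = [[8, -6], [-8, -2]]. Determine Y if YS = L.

S is on the right of Y, so right-multiply by S⁻¹: Y = LS⁻¹.
det S = 4, so S⁻¹ = [[1/4, -1/4], [1/2, 1/2]].
Y = LS⁻¹ = [[8, -6], [-8, -2]] · [[1/4, -1/4], [1/2, 1/2]] = [[-1, -5], [-3, 1]].

Y = [[-1, -5], [-3, 1]]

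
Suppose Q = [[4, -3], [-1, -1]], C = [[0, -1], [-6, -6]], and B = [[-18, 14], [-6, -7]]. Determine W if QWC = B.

Isolating W: multiply by Q⁻¹ from the left and C⁻¹ from the right, so W = Q⁻¹BC⁻¹.
Q has determinant -7; Q⁻¹ = [[1/7, -3/7], [-1/7, -4/7]].
det C = -6, so C⁻¹ = [[1, -1/6], [-1, 0]].
Q⁻¹B = [[0, 5], [6, 2]].
W = (Q⁻¹B)C⁻¹ = [[-5, 0], [4, -1]].

W = [[-5, 0], [4, -1]]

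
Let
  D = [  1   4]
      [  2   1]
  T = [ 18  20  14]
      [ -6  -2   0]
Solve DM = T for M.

M = [[-6, -4, -2], [6, 6, 4]]

Left-multiplying both sides by D⁻¹ gives M = D⁻¹T.
det D = -7, so D⁻¹ = [[-1/7, 4/7], [2/7, -1/7]].
M = D⁻¹T = [[-1/7, 4/7], [2/7, -1/7]] · [[18, 20, 14], [-6, -2, 0]] = [[-6, -4, -2], [6, 6, 4]].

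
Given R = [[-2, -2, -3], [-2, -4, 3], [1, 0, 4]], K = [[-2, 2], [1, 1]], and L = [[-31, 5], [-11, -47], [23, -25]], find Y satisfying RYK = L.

Isolating Y: multiply by R⁻¹ from the left and K⁻¹ from the right, so Y = R⁻¹LK⁻¹.
det R = -2; the adjugate gives R⁻¹ = [[8, -4, 9], [-11/2, 5/2, -6], [-2, 1, -2]].
det K = -4; the adjugate gives K⁻¹ = [[-1/4, 1/2], [1/4, 1/2]].
R⁻¹L = [[3, 3], [5, 5], [5, -7]].
Y = (R⁻¹L)K⁻¹ = [[0, 3], [0, 5], [-3, -1]].

Y = [[0, 3], [0, 5], [-3, -1]]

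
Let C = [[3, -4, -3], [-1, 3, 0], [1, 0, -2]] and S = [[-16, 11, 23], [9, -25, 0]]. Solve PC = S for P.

C is on the right of P, so right-multiply by C⁻¹: P = SC⁻¹.
det C = -1, so C⁻¹ = [[6, 8, -9], [2, 3, -3], [3, 4, -5]].
P = SC⁻¹ = [[-16, 11, 23], [9, -25, 0]] · [[6, 8, -9], [2, 3, -3], [3, 4, -5]] = [[-5, -3, -4], [4, -3, -6]].

P = [[-5, -3, -4], [4, -3, -6]]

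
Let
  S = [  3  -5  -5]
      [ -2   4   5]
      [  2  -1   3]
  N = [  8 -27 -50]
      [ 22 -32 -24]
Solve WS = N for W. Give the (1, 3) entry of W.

S is on the right of W, so right-multiply by S⁻¹: W = NS⁻¹.
S has determinant 1; S⁻¹ = [[17, 20, -5], [16, 19, -5], [-6, -7, 2]].
W = NS⁻¹ = [[8, -27, -50], [22, -32, -24]] · [[17, 20, -5], [16, 19, -5], [-6, -7, 2]] = [[4, -3, -5], [6, 0, 2]].

-5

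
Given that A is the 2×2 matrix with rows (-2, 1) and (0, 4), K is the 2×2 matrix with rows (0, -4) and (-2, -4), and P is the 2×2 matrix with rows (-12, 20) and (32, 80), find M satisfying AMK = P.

M = [[5, -5], [-1, -4]]

Left-multiply by A⁻¹ and right-multiply by K⁻¹: M = A⁻¹PK⁻¹.
A has determinant -8; A⁻¹ = [[-1/2, 1/8], [0, 1/4]].
K has determinant -8; K⁻¹ = [[1/2, -1/2], [-1/4, 0]].
A⁻¹P = [[10, 0], [8, 20]].
M = (A⁻¹P)K⁻¹ = [[5, -5], [-1, -4]].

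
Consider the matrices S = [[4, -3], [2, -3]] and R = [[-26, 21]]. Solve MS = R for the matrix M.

M = [[-6, -1]]

Right-multiplying both sides by S⁻¹ gives M = RS⁻¹.
det S = -6, so S⁻¹ = [[1/2, -1/2], [1/3, -2/3]].
M = RS⁻¹ = [[-26, 21]] · [[1/2, -1/2], [1/3, -2/3]] = [[-6, -1]].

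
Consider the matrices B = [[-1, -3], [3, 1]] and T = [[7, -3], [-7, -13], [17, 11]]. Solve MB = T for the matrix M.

M = [[2, 3], [4, -1], [-2, 5]]

B is on the right of M, so right-multiply by B⁻¹: M = TB⁻¹.
det B = 8; the adjugate gives B⁻¹ = [[1/8, 3/8], [-3/8, -1/8]].
M = TB⁻¹ = [[7, -3], [-7, -13], [17, 11]] · [[1/8, 3/8], [-3/8, -1/8]] = [[2, 3], [4, -1], [-2, 5]].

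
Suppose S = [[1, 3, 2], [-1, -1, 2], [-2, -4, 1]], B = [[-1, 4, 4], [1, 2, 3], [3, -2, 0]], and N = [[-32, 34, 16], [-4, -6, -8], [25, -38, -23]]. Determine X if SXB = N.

X = S⁻¹NB⁻¹ (apply S⁻¹ on the left and B⁻¹ on the right).
det S = 2; the adjugate gives S⁻¹ = [[7/2, -11/2, 4], [-3/2, 5/2, -2], [1, -1, 1]].
det B = -2, so B⁻¹ = [[-3, 4, -2], [-9/2, 6, -7/2], [4, -5, 3]].
S⁻¹N = [[10, 0, 8], [-12, 10, 2], [-3, 2, 1]].
X = (S⁻¹N)B⁻¹ = [[2, 0, 4], [-1, 2, -5], [4, -5, 2]].

X = [[2, 0, 4], [-1, 2, -5], [4, -5, 2]]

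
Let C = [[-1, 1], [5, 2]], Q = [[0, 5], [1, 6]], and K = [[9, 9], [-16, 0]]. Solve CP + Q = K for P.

P = [[-5, -2], [4, 2]]

CP = K − Q = [[9, 4], [-17, -6]].
Left-multiplying both sides by C⁻¹ gives P = C⁻¹(K − Q).
det C = -7, so C⁻¹ = [[-2/7, 1/7], [5/7, 1/7]].
P = C⁻¹(K − Q) = [[-5, -2], [4, 2]].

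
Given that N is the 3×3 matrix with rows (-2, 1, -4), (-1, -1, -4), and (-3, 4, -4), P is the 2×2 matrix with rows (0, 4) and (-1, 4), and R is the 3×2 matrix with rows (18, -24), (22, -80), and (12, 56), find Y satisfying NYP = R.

Y = [[-2, 0], [4, 2], [-1, 5]]

Y = N⁻¹RP⁻¹ (apply N⁻¹ on the left and P⁻¹ on the right).
N has determinant -4; N⁻¹ = [[-5, 3, 2], [-2, 1, 1], [7/4, -5/4, -3/4]].
det P = 4; the adjugate gives P⁻¹ = [[1, -1], [1/4, 0]].
N⁻¹R = [[0, -8], [-2, 24], [-5, 16]].
Y = (N⁻¹R)P⁻¹ = [[-2, 0], [4, 2], [-1, 5]].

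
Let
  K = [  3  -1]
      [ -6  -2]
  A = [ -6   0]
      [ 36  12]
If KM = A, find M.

M = [[-4, -1], [-6, -3]]

Since K multiplies M on the left, M = K⁻¹A.
det K = -12; the adjugate gives K⁻¹ = [[1/6, -1/12], [-1/2, -1/4]].
M = K⁻¹A = [[1/6, -1/12], [-1/2, -1/4]] · [[-6, 0], [36, 12]] = [[-4, -1], [-6, -3]].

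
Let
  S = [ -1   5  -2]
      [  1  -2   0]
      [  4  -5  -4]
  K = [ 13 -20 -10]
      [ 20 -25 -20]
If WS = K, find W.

S is on the right of W, so right-multiply by S⁻¹: W = KS⁻¹.
det S = 6, so S⁻¹ = [[4/3, 5, -2/3], [2/3, 2, -1/3], [1/2, 5/2, -1/2]].
W = KS⁻¹ = [[13, -20, -10], [20, -25, -20]] · [[4/3, 5, -2/3], [2/3, 2, -1/3], [1/2, 5/2, -1/2]] = [[-1, 0, 3], [0, 0, 5]].

W = [[-1, 0, 3], [0, 0, 5]]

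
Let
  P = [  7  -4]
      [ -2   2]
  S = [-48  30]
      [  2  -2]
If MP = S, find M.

M = [[-6, 3], [0, -1]]

P is on the right of M, so right-multiply by P⁻¹: M = SP⁻¹.
det P = 6; the adjugate gives P⁻¹ = [[1/3, 2/3], [1/3, 7/6]].
M = SP⁻¹ = [[-48, 30], [2, -2]] · [[1/3, 2/3], [1/3, 7/6]] = [[-6, 3], [0, -1]].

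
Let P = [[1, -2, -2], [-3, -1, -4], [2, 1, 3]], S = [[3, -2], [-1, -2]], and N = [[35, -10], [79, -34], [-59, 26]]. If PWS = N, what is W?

Left-multiply by P⁻¹ and right-multiply by S⁻¹: W = P⁻¹NS⁻¹.
det P = 1, so P⁻¹ = [[1, 4, 6], [1, 7, 10], [-1, -5, -7]].
S has determinant -8; S⁻¹ = [[1/4, -1/4], [-1/8, -3/8]].
P⁻¹N = [[-3, 10], [-2, 12], [-17, -2]].
W = (P⁻¹N)S⁻¹ = [[-2, -3], [-2, -4], [-4, 5]].

W = [[-2, -3], [-2, -4], [-4, 5]]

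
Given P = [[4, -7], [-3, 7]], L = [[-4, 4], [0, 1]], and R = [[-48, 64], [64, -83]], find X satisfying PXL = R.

X = P⁻¹RL⁻¹ (apply P⁻¹ on the left and L⁻¹ on the right).
det P = 7, so P⁻¹ = [[1, 1], [3/7, 4/7]].
det L = -4, so L⁻¹ = [[-1/4, 1], [0, 1]].
P⁻¹R = [[16, -19], [16, -20]].
X = (P⁻¹R)L⁻¹ = [[-4, -3], [-4, -4]].

X = [[-4, -3], [-4, -4]]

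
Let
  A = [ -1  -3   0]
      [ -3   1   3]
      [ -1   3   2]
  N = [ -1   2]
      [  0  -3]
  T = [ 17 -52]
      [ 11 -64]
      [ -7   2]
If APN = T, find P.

Isolating P: multiply by A⁻¹ from the left and N⁻¹ from the right, so P = A⁻¹TN⁻¹.
A has determinant -2; A⁻¹ = [[7/2, -3, 9/2], [-3/2, 1, -3/2], [4, -3, 5]].
det N = 3; the adjugate gives N⁻¹ = [[-1, -2/3], [0, -1/3]].
A⁻¹T = [[-5, 19], [-4, 11], [0, -6]].
P = (A⁻¹T)N⁻¹ = [[5, -3], [4, -1], [0, 2]].

P = [[5, -3], [4, -1], [0, 2]]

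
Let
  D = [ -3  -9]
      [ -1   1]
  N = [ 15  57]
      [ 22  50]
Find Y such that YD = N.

Since D sits to the right of Y, Y = ND⁻¹.
det D = -12; the adjugate gives D⁻¹ = [[-1/12, -3/4], [-1/12, 1/4]].
Y = ND⁻¹ = [[15, 57], [22, 50]] · [[-1/12, -3/4], [-1/12, 1/4]] = [[-6, 3], [-6, -4]].

Y = [[-6, 3], [-6, -4]]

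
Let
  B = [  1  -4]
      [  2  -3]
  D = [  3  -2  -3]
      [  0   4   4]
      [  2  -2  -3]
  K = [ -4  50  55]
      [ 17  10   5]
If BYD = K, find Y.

Left-multiply by B⁻¹ and right-multiply by D⁻¹: Y = B⁻¹KD⁻¹.
B has determinant 5; B⁻¹ = [[-3/5, 4/5], [-2/5, 1/5]].
det D = -4; the adjugate gives D⁻¹ = [[1, 0, -1], [-2, 3/4, 3], [2, -1/2, -3]].
B⁻¹K = [[16, -22, -29], [5, -18, -21]].
Y = (B⁻¹K)D⁻¹ = [[2, -2, 5], [-1, -3, 4]].

Y = [[2, -2, 5], [-1, -3, 4]]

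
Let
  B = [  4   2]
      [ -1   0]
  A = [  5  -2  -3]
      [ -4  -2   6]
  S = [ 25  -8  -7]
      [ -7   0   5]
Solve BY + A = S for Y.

Y = [[3, -2, 1], [4, 1, -4]]

BY = S − A = [[20, -6, -4], [-3, 2, -1]].
B is on the left of Y, so left-multiply by B⁻¹: Y = B⁻¹(S − A).
det B = 2; the adjugate gives B⁻¹ = [[0, -1], [1/2, 2]].
Y = B⁻¹(S − A) = [[3, -2, 1], [4, 1, -4]].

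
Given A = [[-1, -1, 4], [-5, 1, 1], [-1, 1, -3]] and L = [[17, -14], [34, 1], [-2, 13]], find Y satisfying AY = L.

Left-multiplying both sides by A⁻¹ gives Y = A⁻¹L.
det A = 4, so A⁻¹ = [[-1, 1/4, -5/4], [-4, 7/4, -19/4], [-1, 1/2, -3/2]].
Y = A⁻¹L = [[-1, 1/4, -5/4], [-4, 7/4, -19/4], [-1, 1/2, -3/2]] · [[17, -14], [34, 1], [-2, 13]] = [[-6, -2], [1, -4], [3, -5]].

Y = [[-6, -2], [1, -4], [3, -5]]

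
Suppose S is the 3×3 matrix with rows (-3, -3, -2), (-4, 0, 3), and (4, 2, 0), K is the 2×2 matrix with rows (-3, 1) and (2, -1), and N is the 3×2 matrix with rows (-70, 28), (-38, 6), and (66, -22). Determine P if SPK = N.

P = [[-5, -2], [-1, 4], [2, 4]]

P = S⁻¹NK⁻¹ (apply S⁻¹ on the left and K⁻¹ on the right).
S has determinant -2; S⁻¹ = [[3, 2, 9/2], [-6, -4, -17/2], [4, 3, 6]].
det K = 1, so K⁻¹ = [[-1, -1], [-2, -3]].
S⁻¹N = [[11, -3], [11, -5], [2, -2]].
P = (S⁻¹N)K⁻¹ = [[-5, -2], [-1, 4], [2, 4]].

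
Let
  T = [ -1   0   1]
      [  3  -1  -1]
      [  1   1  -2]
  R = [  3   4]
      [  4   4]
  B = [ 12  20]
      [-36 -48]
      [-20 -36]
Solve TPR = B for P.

Left-multiply by T⁻¹ and right-multiply by R⁻¹: P = T⁻¹BR⁻¹.
det T = 1; the adjugate gives T⁻¹ = [[3, 1, 1], [5, 1, 2], [4, 1, 1]].
R has determinant -4; R⁻¹ = [[-1, 1], [1, -3/4]].
T⁻¹B = [[-20, -24], [-16, -20], [-8, -4]].
P = (T⁻¹B)R⁻¹ = [[-4, -2], [-4, -1], [4, -5]].

P = [[-4, -2], [-4, -1], [4, -5]]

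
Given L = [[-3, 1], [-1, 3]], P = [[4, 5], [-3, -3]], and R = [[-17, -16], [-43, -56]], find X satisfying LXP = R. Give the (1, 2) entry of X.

X = L⁻¹RP⁻¹ (apply L⁻¹ on the left and P⁻¹ on the right).
det L = -8; the adjugate gives L⁻¹ = [[-3/8, 1/8], [-1/8, 3/8]].
P has determinant 3; P⁻¹ = [[-1, -5/3], [1, 4/3]].
L⁻¹R = [[1, -1], [-14, -19]].
X = (L⁻¹R)P⁻¹ = [[-2, -3], [-5, -2]].

-3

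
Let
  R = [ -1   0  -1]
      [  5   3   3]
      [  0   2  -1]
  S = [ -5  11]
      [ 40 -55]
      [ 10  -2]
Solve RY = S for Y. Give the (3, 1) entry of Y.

Since R multiplies Y on the left, Y = R⁻¹S.
det R = -1, so R⁻¹ = [[9, 2, -3], [-5, -1, 2], [-10, -2, 3]].
Y = R⁻¹S = [[9, 2, -3], [-5, -1, 2], [-10, -2, 3]] · [[-5, 11], [40, -55], [10, -2]] = [[5, -5], [5, -4], [0, -6]].

0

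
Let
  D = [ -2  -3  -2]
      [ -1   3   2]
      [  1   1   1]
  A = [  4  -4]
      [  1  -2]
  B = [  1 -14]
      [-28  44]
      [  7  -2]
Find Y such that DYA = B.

Y = D⁻¹BA⁻¹ (apply D⁻¹ on the left and A⁻¹ on the right).
D has determinant -3; D⁻¹ = [[-1/3, -1/3, 0], [-1, 0, -2], [4/3, 1/3, 3]].
det A = -4, so A⁻¹ = [[1/2, -1], [1/4, -1]].
D⁻¹B = [[9, -10], [-15, 18], [13, -10]].
Y = (D⁻¹B)A⁻¹ = [[2, 1], [-3, -3], [4, -3]].

Y = [[2, 1], [-3, -3], [4, -3]]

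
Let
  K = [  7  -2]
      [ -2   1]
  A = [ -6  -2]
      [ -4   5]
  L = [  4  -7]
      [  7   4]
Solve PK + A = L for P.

P = [[0, -5], [3, 5]]

PK = L − A = [[10, -5], [11, -1]].
Since K sits to the right of P, P = (L − A)K⁻¹.
det K = 3, so K⁻¹ = [[1/3, 2/3], [2/3, 7/3]].
P = (L − A)K⁻¹ = [[0, -5], [3, 5]].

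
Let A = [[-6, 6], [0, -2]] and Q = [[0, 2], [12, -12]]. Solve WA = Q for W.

Since A sits to the right of W, W = QA⁻¹.
A has determinant 12; A⁻¹ = [[-1/6, -1/2], [0, -1/2]].
W = QA⁻¹ = [[0, 2], [12, -12]] · [[-1/6, -1/2], [0, -1/2]] = [[0, -1], [-2, 0]].

W = [[0, -1], [-2, 0]]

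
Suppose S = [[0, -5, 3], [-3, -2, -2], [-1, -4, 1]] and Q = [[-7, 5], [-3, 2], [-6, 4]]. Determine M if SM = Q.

M = [[-1, 0], [2, -1], [1, 0]]

Since S multiplies M on the left, M = S⁻¹Q.
det S = 5, so S⁻¹ = [[-2, -7/5, 16/5], [1, 3/5, -9/5], [2, 1, -3]].
M = S⁻¹Q = [[-2, -7/5, 16/5], [1, 3/5, -9/5], [2, 1, -3]] · [[-7, 5], [-3, 2], [-6, 4]] = [[-1, 0], [2, -1], [1, 0]].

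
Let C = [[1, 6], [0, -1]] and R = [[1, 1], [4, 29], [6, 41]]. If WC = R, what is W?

Since C sits to the right of W, W = RC⁻¹.
det C = -1, so C⁻¹ = [[1, 6], [0, -1]].
W = RC⁻¹ = [[1, 1], [4, 29], [6, 41]] · [[1, 6], [0, -1]] = [[1, 5], [4, -5], [6, -5]].

W = [[1, 5], [4, -5], [6, -5]]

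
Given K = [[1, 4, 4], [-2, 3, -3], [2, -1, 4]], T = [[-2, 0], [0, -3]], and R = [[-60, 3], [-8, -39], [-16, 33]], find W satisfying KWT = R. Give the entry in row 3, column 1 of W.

Isolating W: multiply by K⁻¹ from the left and T⁻¹ from the right, so W = K⁻¹RT⁻¹.
det K = 1; the adjugate gives K⁻¹ = [[9, -20, -24], [2, -4, -5], [-4, 9, 11]].
T has determinant 6; T⁻¹ = [[-1/2, 0], [0, -1/3]].
K⁻¹R = [[4, 15], [-8, -3], [-8, 0]].
W = (K⁻¹R)T⁻¹ = [[-2, -5], [4, 1], [4, 0]].

4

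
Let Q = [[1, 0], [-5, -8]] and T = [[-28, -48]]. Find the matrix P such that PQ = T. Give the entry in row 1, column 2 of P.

6

Right-multiplying both sides by Q⁻¹ gives P = TQ⁻¹.
Q has determinant -8; Q⁻¹ = [[1, 0], [-5/8, -1/8]].
P = TQ⁻¹ = [[-28, -48]] · [[1, 0], [-5/8, -1/8]] = [[2, 6]].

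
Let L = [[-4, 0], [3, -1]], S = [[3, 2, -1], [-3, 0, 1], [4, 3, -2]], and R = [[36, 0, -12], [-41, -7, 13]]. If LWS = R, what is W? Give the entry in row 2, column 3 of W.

W = L⁻¹RS⁻¹ (apply L⁻¹ on the left and S⁻¹ on the right).
det L = 4; the adjugate gives L⁻¹ = [[-1/4, 0], [-3/4, -1]].
S has determinant -4; S⁻¹ = [[3/4, -1/4, -1/2], [1/2, 1/2, 0], [9/4, 1/4, -3/2]].
L⁻¹R = [[-9, 0, 3], [14, 7, -4]].
W = (L⁻¹R)S⁻¹ = [[0, 3, 0], [5, -1, -1]].

-1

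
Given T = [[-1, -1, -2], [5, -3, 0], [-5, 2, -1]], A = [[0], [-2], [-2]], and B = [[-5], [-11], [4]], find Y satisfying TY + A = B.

TY = B − A = [[-5], [-9], [6]].
Since T multiplies Y on the left, Y = T⁻¹(B − A).
det T = 2, so T⁻¹ = [[3/2, -5/2, -3], [5/2, -9/2, -5], [-5/2, 7/2, 4]].
Y = T⁻¹(B − A) = [[-3], [-2], [5]].

Y = [[-3], [-2], [5]]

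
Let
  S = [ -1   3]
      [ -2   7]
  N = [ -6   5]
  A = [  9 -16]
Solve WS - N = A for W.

WS = A + N = [[3, -11]].
Since S sits to the right of W, W = (A + N)S⁻¹.
det S = -1; the adjugate gives S⁻¹ = [[-7, 3], [-2, 1]].
W = (A + N)S⁻¹ = [[1, -2]].

W = [[1, -2]]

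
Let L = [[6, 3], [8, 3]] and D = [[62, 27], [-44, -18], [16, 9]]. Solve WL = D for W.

Since L sits to the right of W, W = DL⁻¹.
det L = -6; the adjugate gives L⁻¹ = [[-1/2, 1/2], [4/3, -1]].
W = DL⁻¹ = [[62, 27], [-44, -18], [16, 9]] · [[-1/2, 1/2], [4/3, -1]] = [[5, 4], [-2, -4], [4, -1]].

W = [[5, 4], [-2, -4], [4, -1]]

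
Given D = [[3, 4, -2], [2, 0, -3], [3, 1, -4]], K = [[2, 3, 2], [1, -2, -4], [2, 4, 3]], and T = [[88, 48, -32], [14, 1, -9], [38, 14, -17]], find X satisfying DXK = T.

X = [[2, 4, -2], [4, 4, 3], [-5, 2, 3]]

Isolating X: multiply by D⁻¹ from the left and K⁻¹ from the right, so X = D⁻¹TK⁻¹.
det D = 1, so D⁻¹ = [[3, 14, -12], [-1, -6, 5], [2, 9, -8]].
K has determinant 3; K⁻¹ = [[10/3, -1/3, -8/3], [-11/3, 2/3, 10/3], [8/3, -2/3, -7/3]].
D⁻¹T = [[4, -10, -18], [18, 16, 1], [-2, -7, -9]].
X = (D⁻¹T)K⁻¹ = [[2, 4, -2], [4, 4, 3], [-5, 2, 3]].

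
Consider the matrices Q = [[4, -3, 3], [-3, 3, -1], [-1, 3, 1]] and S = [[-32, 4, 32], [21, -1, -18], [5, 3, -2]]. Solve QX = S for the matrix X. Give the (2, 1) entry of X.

1

Since Q multiplies X on the left, X = Q⁻¹S.
det Q = -6, so Q⁻¹ = [[-1, -2, 1], [-2/3, -7/6, 5/6], [1, 3/2, -1/2]].
X = Q⁻¹S = [[-1, -2, 1], [-2/3, -7/6, 5/6], [1, 3/2, -1/2]] · [[-32, 4, 32], [21, -1, -18], [5, 3, -2]] = [[-5, 1, 2], [1, 1, -2], [-3, 1, 6]].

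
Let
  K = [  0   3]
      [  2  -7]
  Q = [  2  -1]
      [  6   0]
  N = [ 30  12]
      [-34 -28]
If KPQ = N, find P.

Left-multiply by K⁻¹ and right-multiply by Q⁻¹: P = K⁻¹NQ⁻¹.
det K = -6, so K⁻¹ = [[7/6, 1/2], [1/3, 0]].
Q has determinant 6; Q⁻¹ = [[0, 1/6], [-1, 1/3]].
K⁻¹N = [[18, 0], [10, 4]].
P = (K⁻¹N)Q⁻¹ = [[0, 3], [-4, 3]].

P = [[0, 3], [-4, 3]]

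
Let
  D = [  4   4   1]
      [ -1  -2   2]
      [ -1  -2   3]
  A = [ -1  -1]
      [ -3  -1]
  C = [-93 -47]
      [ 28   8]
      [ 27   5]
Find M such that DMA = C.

M = [[4, 4], [1, 2], [4, -1]]

Left-multiply by D⁻¹ and right-multiply by A⁻¹: M = D⁻¹CA⁻¹.
det D = -4; the adjugate gives D⁻¹ = [[1/2, 7/2, -5/2], [-1/4, -13/4, 9/4], [0, -1, 1]].
A has determinant -2; A⁻¹ = [[1/2, -1/2], [-3/2, 1/2]].
D⁻¹C = [[-16, -8], [-7, -3], [-1, -3]].
M = (D⁻¹C)A⁻¹ = [[4, 4], [1, 2], [4, -1]].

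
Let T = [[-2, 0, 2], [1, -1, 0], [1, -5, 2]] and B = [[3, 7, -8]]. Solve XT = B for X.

X = [[-3, -2, -1]]

T is on the right of X, so right-multiply by T⁻¹: X = BT⁻¹.
T has determinant -4; T⁻¹ = [[1/2, 5/2, -1/2], [1/2, 3/2, -1/2], [1, 5/2, -1/2]].
X = BT⁻¹ = [[3, 7, -8]] · [[1/2, 5/2, -1/2], [1/2, 3/2, -1/2], [1, 5/2, -1/2]] = [[-3, -2, -1]].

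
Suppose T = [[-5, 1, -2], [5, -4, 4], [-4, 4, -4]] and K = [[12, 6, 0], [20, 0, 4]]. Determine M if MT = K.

M = [[-6, -6, -3], [-4, 4, 5]]

Right-multiplying both sides by T⁻¹ gives M = KT⁻¹.
det T = -4; the adjugate gives T⁻¹ = [[0, 1, 1], [-1, -3, -5/2], [-1, -4, -15/4]].
M = KT⁻¹ = [[12, 6, 0], [20, 0, 4]] · [[0, 1, 1], [-1, -3, -5/2], [-1, -4, -15/4]] = [[-6, -6, -3], [-4, 4, 5]].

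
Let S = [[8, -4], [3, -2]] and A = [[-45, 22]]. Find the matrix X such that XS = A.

X = [[-6, 1]]

Since S sits to the right of X, X = AS⁻¹.
S has determinant -4; S⁻¹ = [[1/2, -1], [3/4, -2]].
X = AS⁻¹ = [[-45, 22]] · [[1/2, -1], [3/4, -2]] = [[-6, 1]].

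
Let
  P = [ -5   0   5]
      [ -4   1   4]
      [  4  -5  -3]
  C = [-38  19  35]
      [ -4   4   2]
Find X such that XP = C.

X = [[2, 4, -3], [4, -6, -2]]

Right-multiplying both sides by P⁻¹ gives X = CP⁻¹.
P has determinant -5; P⁻¹ = [[-17/5, 5, 1], [-4/5, 1, 0], [-16/5, 5, 1]].
X = CP⁻¹ = [[-38, 19, 35], [-4, 4, 2]] · [[-17/5, 5, 1], [-4/5, 1, 0], [-16/5, 5, 1]] = [[2, 4, -3], [4, -6, -2]].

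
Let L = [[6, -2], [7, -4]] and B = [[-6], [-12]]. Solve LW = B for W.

W = [[0], [3]]

L is on the left of W, so left-multiply by L⁻¹: W = L⁻¹B.
det L = -10; the adjugate gives L⁻¹ = [[2/5, -1/5], [7/10, -3/5]].
W = L⁻¹B = [[2/5, -1/5], [7/10, -3/5]] · [[-6], [-12]] = [[0], [3]].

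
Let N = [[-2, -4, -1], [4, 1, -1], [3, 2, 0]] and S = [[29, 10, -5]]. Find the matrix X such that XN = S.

N is on the right of X, so right-multiply by N⁻¹: X = SN⁻¹.
N has determinant 3; N⁻¹ = [[2/3, -2/3, 5/3], [-1, 1, -2], [5/3, -8/3, 14/3]].
X = SN⁻¹ = [[29, 10, -5]] · [[2/3, -2/3, 5/3], [-1, 1, -2], [5/3, -8/3, 14/3]] = [[1, 4, 5]].

X = [[1, 4, 5]]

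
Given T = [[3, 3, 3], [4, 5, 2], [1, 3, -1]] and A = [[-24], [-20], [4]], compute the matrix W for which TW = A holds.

Left-multiplying both sides by T⁻¹ gives W = T⁻¹A.
T has determinant 6; T⁻¹ = [[-11/6, 2, -3/2], [1, -1, 1], [7/6, -1, 1/2]].
W = T⁻¹A = [[-11/6, 2, -3/2], [1, -1, 1], [7/6, -1, 1/2]] · [[-24], [-20], [4]] = [[-2], [0], [-6]].

W = [[-2], [0], [-6]]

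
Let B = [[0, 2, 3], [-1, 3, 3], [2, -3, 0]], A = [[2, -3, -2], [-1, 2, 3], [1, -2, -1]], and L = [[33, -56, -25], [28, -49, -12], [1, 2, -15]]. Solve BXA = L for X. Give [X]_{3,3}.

X = B⁻¹LA⁻¹ (apply B⁻¹ on the left and A⁻¹ on the right).
det B = 3, so B⁻¹ = [[3, -3, -1], [2, -2, -1], [-1, 4/3, 2/3]].
A has determinant 2; A⁻¹ = [[2, 1/2, -5/2], [1, 0, -2], [0, 1/2, 1/2]].
B⁻¹L = [[14, -23, -24], [9, -16, -11], [5, -8, -1]].
X = (B⁻¹L)A⁻¹ = [[5, -5, -1], [2, -1, 4], [2, 2, 3]].

3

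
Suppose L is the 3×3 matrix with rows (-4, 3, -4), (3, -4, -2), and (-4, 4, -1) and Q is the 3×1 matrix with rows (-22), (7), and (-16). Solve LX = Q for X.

Since L multiplies X on the left, X = L⁻¹Q.
L has determinant 1; L⁻¹ = [[12, -13, -22], [11, -12, -20], [-4, 4, 7]].
X = L⁻¹Q = [[12, -13, -22], [11, -12, -20], [-4, 4, 7]] · [[-22], [7], [-16]] = [[-3], [-6], [4]].

X = [[-3], [-6], [4]]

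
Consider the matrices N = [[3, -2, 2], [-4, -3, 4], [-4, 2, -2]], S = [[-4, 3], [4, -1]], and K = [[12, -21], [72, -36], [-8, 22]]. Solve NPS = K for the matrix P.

P = [[-1, -2], [-1, 1], [-4, 1]]

Isolating P: multiply by N⁻¹ from the left and S⁻¹ from the right, so P = N⁻¹KS⁻¹.
det N = 2; the adjugate gives N⁻¹ = [[-1, 0, -1], [-12, 1, -10], [-10, 1, -17/2]].
det S = -8, so S⁻¹ = [[1/8, 3/8], [1/2, 1/2]].
N⁻¹K = [[-4, -1], [8, -4], [20, -13]].
P = (N⁻¹K)S⁻¹ = [[-1, -2], [-1, 1], [-4, 1]].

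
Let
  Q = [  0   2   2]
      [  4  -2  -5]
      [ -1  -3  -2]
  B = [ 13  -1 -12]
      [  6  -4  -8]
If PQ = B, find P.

Since Q sits to the right of P, P = BQ⁻¹.
det Q = -2; the adjugate gives Q⁻¹ = [[11/2, 1, 3], [-13/2, -1, -4], [7, 1, 4]].
P = BQ⁻¹ = [[13, -1, -12], [6, -4, -8]] · [[11/2, 1, 3], [-13/2, -1, -4], [7, 1, 4]] = [[-6, 2, -5], [3, 2, 2]].

P = [[-6, 2, -5], [3, 2, 2]]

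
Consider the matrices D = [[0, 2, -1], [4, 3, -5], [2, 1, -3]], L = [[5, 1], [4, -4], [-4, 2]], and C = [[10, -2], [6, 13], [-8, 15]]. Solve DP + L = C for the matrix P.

DP = C − L = [[5, -3], [2, 17], [-4, 13]].
Left-multiplying both sides by D⁻¹ gives P = D⁻¹(C − L).
det D = 6, so D⁻¹ = [[-2/3, 5/6, -7/6], [1/3, 1/3, -2/3], [-1/3, 2/3, -4/3]].
P = D⁻¹(C − L) = [[3, 1], [5, -4], [5, -5]].

P = [[3, 1], [5, -4], [5, -5]]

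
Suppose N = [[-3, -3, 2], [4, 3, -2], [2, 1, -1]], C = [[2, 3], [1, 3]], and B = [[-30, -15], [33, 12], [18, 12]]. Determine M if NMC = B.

M = N⁻¹BC⁻¹ (apply N⁻¹ on the left and C⁻¹ on the right).
det N = -1; the adjugate gives N⁻¹ = [[1, 1, 0], [0, 1, -2], [2, 3, -3]].
C has determinant 3; C⁻¹ = [[1, -1], [-1/3, 2/3]].
N⁻¹B = [[3, -3], [-3, -12], [-15, -30]].
M = (N⁻¹B)C⁻¹ = [[4, -5], [1, -5], [-5, -5]].

M = [[4, -5], [1, -5], [-5, -5]]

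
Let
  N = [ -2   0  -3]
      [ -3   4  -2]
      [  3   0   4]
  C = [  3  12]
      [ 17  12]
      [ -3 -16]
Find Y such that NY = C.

Y = [[3, 0], [5, 1], [-3, -4]]

Since N multiplies Y on the left, Y = N⁻¹C.
det N = 4, so N⁻¹ = [[4, 0, 3], [3/2, 1/4, 5/4], [-3, 0, -2]].
Y = N⁻¹C = [[4, 0, 3], [3/2, 1/4, 5/4], [-3, 0, -2]] · [[3, 12], [17, 12], [-3, -16]] = [[3, 0], [5, 1], [-3, -4]].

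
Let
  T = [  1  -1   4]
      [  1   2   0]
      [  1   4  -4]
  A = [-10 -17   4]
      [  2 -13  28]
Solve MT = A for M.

Right-multiplying both sides by T⁻¹ gives M = AT⁻¹.
det T = -4; the adjugate gives T⁻¹ = [[2, -3, 2], [-1, 2, -1], [-1/2, 5/4, -3/4]].
M = AT⁻¹ = [[-10, -17, 4], [2, -13, 28]] · [[2, -3, 2], [-1, 2, -1], [-1/2, 5/4, -3/4]] = [[-5, 1, -6], [3, 3, -4]].

M = [[-5, 1, -6], [3, 3, -4]]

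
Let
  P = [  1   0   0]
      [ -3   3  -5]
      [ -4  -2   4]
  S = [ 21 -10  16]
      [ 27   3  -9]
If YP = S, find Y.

Since P sits to the right of Y, Y = SP⁻¹.
det P = 2; the adjugate gives P⁻¹ = [[1, 0, 0], [16, 2, 5/2], [9, 1, 3/2]].
Y = SP⁻¹ = [[21, -10, 16], [27, 3, -9]] · [[1, 0, 0], [16, 2, 5/2], [9, 1, 3/2]] = [[5, -4, -1], [-6, -3, -6]].

Y = [[5, -4, -1], [-6, -3, -6]]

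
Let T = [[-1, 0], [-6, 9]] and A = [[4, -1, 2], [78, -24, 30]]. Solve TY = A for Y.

Left-multiplying both sides by T⁻¹ gives Y = T⁻¹A.
det T = -9, so T⁻¹ = [[-1, 0], [-2/3, 1/9]].
Y = T⁻¹A = [[-1, 0], [-2/3, 1/9]] · [[4, -1, 2], [78, -24, 30]] = [[-4, 1, -2], [6, -2, 2]].

Y = [[-4, 1, -2], [6, -2, 2]]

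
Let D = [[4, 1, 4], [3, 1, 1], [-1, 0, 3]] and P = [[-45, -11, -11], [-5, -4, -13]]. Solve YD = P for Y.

Right-multiplying both sides by D⁻¹ gives Y = PD⁻¹.
det D = 6, so D⁻¹ = [[1/2, -1/2, -1/2], [-5/3, 8/3, 4/3], [1/6, -1/6, 1/6]].
Y = PD⁻¹ = [[-45, -11, -11], [-5, -4, -13]] · [[1/2, -1/2, -1/2], [-5/3, 8/3, 4/3], [1/6, -1/6, 1/6]] = [[-6, -5, 6], [2, -6, -5]].

Y = [[-6, -5, 6], [2, -6, -5]]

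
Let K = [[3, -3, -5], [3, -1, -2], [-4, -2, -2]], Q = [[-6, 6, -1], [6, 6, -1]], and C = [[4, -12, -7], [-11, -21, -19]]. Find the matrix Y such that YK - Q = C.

Y = [[0, 2, 2], [0, 5, 5]]

YK = C + Q = [[-2, -6, -8], [-5, -15, -20]].
Right-multiplying both sides by K⁻¹ gives Y = (C + Q)K⁻¹.
det K = 2, so K⁻¹ = [[-1, 2, 1/2], [7, -13, -9/2], [-5, 9, 3]].
Y = (C + Q)K⁻¹ = [[0, 2, 2], [0, 5, 5]].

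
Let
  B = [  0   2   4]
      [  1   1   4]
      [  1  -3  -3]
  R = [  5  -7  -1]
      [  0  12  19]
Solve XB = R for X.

B is on the right of X, so right-multiply by B⁻¹: X = RB⁻¹.
B has determinant -2; B⁻¹ = [[-9/2, 3, -2], [-7/2, 2, -2], [2, -1, 1]].
X = RB⁻¹ = [[5, -7, -1], [0, 12, 19]] · [[-9/2, 3, -2], [-7/2, 2, -2], [2, -1, 1]] = [[0, 2, 3], [-4, 5, -5]].

X = [[0, 2, 3], [-4, 5, -5]]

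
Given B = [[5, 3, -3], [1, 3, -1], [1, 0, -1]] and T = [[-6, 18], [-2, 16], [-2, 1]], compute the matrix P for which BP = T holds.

B is on the left of P, so left-multiply by B⁻¹: P = B⁻¹T.
B has determinant -6; B⁻¹ = [[1/2, -1/2, -1], [0, 1/3, -1/3], [1/2, -1/2, -2]].
P = B⁻¹T = [[1/2, -1/2, -1], [0, 1/3, -1/3], [1/2, -1/2, -2]] · [[-6, 18], [-2, 16], [-2, 1]] = [[0, 0], [0, 5], [2, -1]].

P = [[0, 0], [0, 5], [2, -1]]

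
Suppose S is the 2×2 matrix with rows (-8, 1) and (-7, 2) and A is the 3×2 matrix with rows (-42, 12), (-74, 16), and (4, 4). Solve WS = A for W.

Right-multiplying both sides by S⁻¹ gives W = AS⁻¹.
S has determinant -9; S⁻¹ = [[-2/9, 1/9], [-7/9, 8/9]].
W = AS⁻¹ = [[-42, 12], [-74, 16], [4, 4]] · [[-2/9, 1/9], [-7/9, 8/9]] = [[0, 6], [4, 6], [-4, 4]].

W = [[0, 6], [4, 6], [-4, 4]]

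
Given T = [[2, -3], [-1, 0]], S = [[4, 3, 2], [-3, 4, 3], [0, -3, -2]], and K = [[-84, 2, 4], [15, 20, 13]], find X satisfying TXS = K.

Left-multiply by T⁻¹ and right-multiply by S⁻¹: X = T⁻¹KS⁻¹.
det T = -3; the adjugate gives T⁻¹ = [[0, -1], [-1/3, -2/3]].
det S = 4, so S⁻¹ = [[1/4, 0, 1/4], [-3/2, -2, -9/2], [9/4, 3, 25/4]].
T⁻¹K = [[-15, -20, -13], [18, -14, -10]].
X = (T⁻¹K)S⁻¹ = [[-3, 1, 5], [3, -2, 5]].

X = [[-3, 1, 5], [3, -2, 5]]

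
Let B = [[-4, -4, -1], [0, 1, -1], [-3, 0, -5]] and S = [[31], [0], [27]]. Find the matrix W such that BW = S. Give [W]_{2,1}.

-3

Since B multiplies W on the left, W = B⁻¹S.
det B = 5; the adjugate gives B⁻¹ = [[-1, -4, 1], [3/5, 17/5, -4/5], [3/5, 12/5, -4/5]].
W = B⁻¹S = [[-1, -4, 1], [3/5, 17/5, -4/5], [3/5, 12/5, -4/5]] · [[31], [0], [27]] = [[-4], [-3], [-3]].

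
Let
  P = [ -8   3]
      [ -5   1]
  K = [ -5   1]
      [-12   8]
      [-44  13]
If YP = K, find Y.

Y = [[0, 1], [4, -4], [3, 4]]

Right-multiplying both sides by P⁻¹ gives Y = KP⁻¹.
P has determinant 7; P⁻¹ = [[1/7, -3/7], [5/7, -8/7]].
Y = KP⁻¹ = [[-5, 1], [-12, 8], [-44, 13]] · [[1/7, -3/7], [5/7, -8/7]] = [[0, 1], [4, -4], [3, 4]].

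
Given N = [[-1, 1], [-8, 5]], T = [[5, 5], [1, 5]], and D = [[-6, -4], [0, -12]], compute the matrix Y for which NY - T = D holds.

NY = D + T = [[-1, 1], [1, -7]].
Since N multiplies Y on the left, Y = N⁻¹(D + T).
N has determinant 3; N⁻¹ = [[5/3, -1/3], [8/3, -1/3]].
Y = N⁻¹(D + T) = [[-2, 4], [-3, 5]].

Y = [[-2, 4], [-3, 5]]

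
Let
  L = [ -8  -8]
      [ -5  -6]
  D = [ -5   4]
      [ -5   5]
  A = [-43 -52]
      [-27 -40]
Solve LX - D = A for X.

X = [[4, 1], [2, 5]]

LX = A + D = [[-48, -48], [-32, -35]].
Left-multiplying both sides by L⁻¹ gives X = L⁻¹(A + D).
det L = 8, so L⁻¹ = [[-3/4, 1], [5/8, -1]].
X = L⁻¹(A + D) = [[4, 1], [2, 5]].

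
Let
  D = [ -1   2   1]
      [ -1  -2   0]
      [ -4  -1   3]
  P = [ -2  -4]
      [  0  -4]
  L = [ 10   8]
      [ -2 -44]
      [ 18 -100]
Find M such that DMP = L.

M = [[1, -4], [-1, -3], [-2, 5]]

Left-multiply by D⁻¹ and right-multiply by P⁻¹: M = D⁻¹LP⁻¹.
D has determinant 5; D⁻¹ = [[-6/5, -7/5, 2/5], [3/5, 1/5, -1/5], [-7/5, -9/5, 4/5]].
P has determinant 8; P⁻¹ = [[-1/2, 1/2], [0, -1/4]].
D⁻¹L = [[-2, 12], [2, 16], [4, -12]].
M = (D⁻¹L)P⁻¹ = [[1, -4], [-1, -3], [-2, 5]].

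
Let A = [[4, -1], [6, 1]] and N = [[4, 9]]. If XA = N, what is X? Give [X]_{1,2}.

A is on the right of X, so right-multiply by A⁻¹: X = NA⁻¹.
A has determinant 10; A⁻¹ = [[1/10, 1/10], [-3/5, 2/5]].
X = NA⁻¹ = [[4, 9]] · [[1/10, 1/10], [-3/5, 2/5]] = [[-5, 4]].

4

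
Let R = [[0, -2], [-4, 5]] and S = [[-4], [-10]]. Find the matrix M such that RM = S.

R is on the left of M, so left-multiply by R⁻¹: M = R⁻¹S.
R has determinant -8; R⁻¹ = [[-5/8, -1/4], [-1/2, 0]].
M = R⁻¹S = [[-5/8, -1/4], [-1/2, 0]] · [[-4], [-10]] = [[5], [2]].

M = [[5], [2]]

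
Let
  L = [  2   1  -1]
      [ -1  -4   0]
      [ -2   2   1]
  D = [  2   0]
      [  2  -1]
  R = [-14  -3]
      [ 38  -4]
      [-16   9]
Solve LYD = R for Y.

Y = [[-3, 4], [-3, -2], [1, 3]]

Isolating Y: multiply by L⁻¹ from the left and D⁻¹ from the right, so Y = L⁻¹RD⁻¹.
det L = 3; the adjugate gives L⁻¹ = [[-4/3, -1, -4/3], [1/3, 0, 1/3], [-10/3, -2, -7/3]].
D has determinant -2; D⁻¹ = [[1/2, 0], [1, -1]].
L⁻¹R = [[2, -4], [-10, 2], [8, -3]].
Y = (L⁻¹R)D⁻¹ = [[-3, 4], [-3, -2], [1, 3]].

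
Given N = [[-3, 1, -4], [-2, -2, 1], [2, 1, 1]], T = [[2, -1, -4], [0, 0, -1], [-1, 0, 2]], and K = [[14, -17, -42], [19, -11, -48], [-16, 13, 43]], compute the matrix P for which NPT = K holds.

Isolating P: multiply by N⁻¹ from the left and T⁻¹ from the right, so P = N⁻¹KT⁻¹.
det N = 5, so N⁻¹ = [[-3/5, -1, -7/5], [4/5, 1, 11/5], [2/5, 1, 8/5]].
T has determinant -1; T⁻¹ = [[0, -2, -1], [-1, 0, -2], [0, -1, 0]].
N⁻¹K = [[-5, 3, 13], [-5, 4, 13], [-1, 3, 4]].
P = (N⁻¹K)T⁻¹ = [[-3, -3, -1], [-4, -3, -3], [-3, -2, -5]].

P = [[-3, -3, -1], [-4, -3, -3], [-3, -2, -5]]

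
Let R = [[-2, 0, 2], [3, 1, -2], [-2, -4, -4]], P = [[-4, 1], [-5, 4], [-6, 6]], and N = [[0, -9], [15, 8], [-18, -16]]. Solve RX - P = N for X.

X = [[4, 5], [2, -1], [2, 1]]

RX = N + P = [[-4, -8], [10, 12], [-24, -10]].
Left-multiplying both sides by R⁻¹ gives X = R⁻¹(N + P).
R has determinant 4; R⁻¹ = [[-3, -2, -1/2], [4, 3, 1/2], [-5/2, -2, -1/2]].
X = R⁻¹(N + P) = [[4, 5], [2, -1], [2, 1]].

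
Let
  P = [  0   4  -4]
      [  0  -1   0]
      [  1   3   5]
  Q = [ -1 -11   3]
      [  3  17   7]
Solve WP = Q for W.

Since P sits to the right of W, W = QP⁻¹.
det P = -4; the adjugate gives P⁻¹ = [[5/4, 8, 1], [0, -1, 0], [-1/4, -1, 0]].
W = QP⁻¹ = [[-1, -11, 3], [3, 17, 7]] · [[5/4, 8, 1], [0, -1, 0], [-1/4, -1, 0]] = [[-2, 0, -1], [2, 0, 3]].

W = [[-2, 0, -1], [2, 0, 3]]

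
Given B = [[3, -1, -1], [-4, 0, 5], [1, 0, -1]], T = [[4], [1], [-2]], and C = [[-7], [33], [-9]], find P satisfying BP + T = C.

BP = C − T = [[-11], [32], [-7]].
B is on the left of P, so left-multiply by B⁻¹: P = B⁻¹(C − T).
det B = -1; the adjugate gives B⁻¹ = [[0, 1, 5], [-1, 2, 11], [0, 1, 4]].
P = B⁻¹(C − T) = [[-3], [-2], [4]].

P = [[-3], [-2], [4]]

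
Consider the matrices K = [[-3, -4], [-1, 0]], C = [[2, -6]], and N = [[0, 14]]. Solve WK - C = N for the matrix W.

W = [[-2, 4]]

WK = N + C = [[2, 8]].
Right-multiplying both sides by K⁻¹ gives W = (N + C)K⁻¹.
det K = -4; the adjugate gives K⁻¹ = [[0, -1], [-1/4, 3/4]].
W = (N + C)K⁻¹ = [[-2, 4]].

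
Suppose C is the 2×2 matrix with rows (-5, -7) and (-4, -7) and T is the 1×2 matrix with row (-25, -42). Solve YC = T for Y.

Y = [[1, 5]]

C is on the right of Y, so right-multiply by C⁻¹: Y = TC⁻¹.
det C = 7, so C⁻¹ = [[-1, 1], [4/7, -5/7]].
Y = TC⁻¹ = [[-25, -42]] · [[-1, 1], [4/7, -5/7]] = [[1, 5]].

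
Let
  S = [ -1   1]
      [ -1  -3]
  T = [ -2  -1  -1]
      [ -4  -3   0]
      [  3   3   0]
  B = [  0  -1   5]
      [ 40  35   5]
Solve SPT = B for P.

Isolating P: multiply by S⁻¹ from the left and T⁻¹ from the right, so P = S⁻¹BT⁻¹.
S has determinant 4; S⁻¹ = [[-3/4, -1/4], [1/4, -1/4]].
det T = 3; the adjugate gives T⁻¹ = [[0, -1, -1], [0, 1, 4/3], [-1, 1, 2/3]].
S⁻¹B = [[-10, -8, -5], [-10, -9, 0]].
P = (S⁻¹B)T⁻¹ = [[5, -3, -4], [0, 1, -2]].

P = [[5, -3, -4], [0, 1, -2]]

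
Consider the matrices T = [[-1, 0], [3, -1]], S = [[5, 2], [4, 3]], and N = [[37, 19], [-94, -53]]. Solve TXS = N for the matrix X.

X = [[-5, -3], [-5, 2]]

Isolating X: multiply by T⁻¹ from the left and S⁻¹ from the right, so X = T⁻¹NS⁻¹.
det T = 1, so T⁻¹ = [[-1, 0], [-3, -1]].
det S = 7, so S⁻¹ = [[3/7, -2/7], [-4/7, 5/7]].
T⁻¹N = [[-37, -19], [-17, -4]].
X = (T⁻¹N)S⁻¹ = [[-5, -3], [-5, 2]].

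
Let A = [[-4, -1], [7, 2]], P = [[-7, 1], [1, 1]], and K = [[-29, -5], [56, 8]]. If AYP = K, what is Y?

Isolating Y: multiply by A⁻¹ from the left and P⁻¹ from the right, so Y = A⁻¹KP⁻¹.
A has determinant -1; A⁻¹ = [[-2, -1], [7, 4]].
P has determinant -8; P⁻¹ = [[-1/8, 1/8], [1/8, 7/8]].
A⁻¹K = [[2, 2], [21, -3]].
Y = (A⁻¹K)P⁻¹ = [[0, 2], [-3, 0]].

Y = [[0, 2], [-3, 0]]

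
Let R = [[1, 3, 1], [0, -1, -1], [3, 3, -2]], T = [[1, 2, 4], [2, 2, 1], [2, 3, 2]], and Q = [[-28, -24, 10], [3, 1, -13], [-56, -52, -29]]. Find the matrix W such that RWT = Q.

Isolating W: multiply by R⁻¹ from the left and T⁻¹ from the right, so W = R⁻¹QT⁻¹.
det R = -1; the adjugate gives R⁻¹ = [[-5, -9, 2], [3, 5, -1], [-3, -6, 1]].
T has determinant 5; T⁻¹ = [[1/5, 8/5, -6/5], [-2/5, -6/5, 7/5], [2/5, 1/5, -2/5]].
R⁻¹Q = [[1, 7, 9], [-13, -15, -6], [10, 14, 19]].
W = (R⁻¹Q)T⁻¹ = [[1, -5, 5], [1, -4, -3], [4, 3, 0]].

W = [[1, -5, 5], [1, -4, -3], [4, 3, 0]]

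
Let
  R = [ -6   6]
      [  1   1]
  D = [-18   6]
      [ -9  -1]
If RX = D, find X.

X = [[-3, -1], [-6, 0]]

R is on the left of X, so left-multiply by R⁻¹: X = R⁻¹D.
det R = -12, so R⁻¹ = [[-1/12, 1/2], [1/12, 1/2]].
X = R⁻¹D = [[-1/12, 1/2], [1/12, 1/2]] · [[-18, 6], [-9, -1]] = [[-3, -1], [-6, 0]].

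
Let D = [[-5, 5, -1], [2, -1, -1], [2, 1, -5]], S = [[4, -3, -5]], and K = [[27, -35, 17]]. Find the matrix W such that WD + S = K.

W = [[-5, 3, -4]]

WD = K − S = [[23, -32, 22]].
Right-multiplying both sides by D⁻¹ gives W = (K − S)D⁻¹.
det D = 6, so D⁻¹ = [[1, 4, -1], [4/3, 9/2, -7/6], [2/3, 5/2, -5/6]].
W = (K − S)D⁻¹ = [[-5, 3, -4]].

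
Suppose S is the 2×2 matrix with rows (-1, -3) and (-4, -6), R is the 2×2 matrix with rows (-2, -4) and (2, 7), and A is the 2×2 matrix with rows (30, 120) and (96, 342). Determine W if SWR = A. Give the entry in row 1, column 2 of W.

Left-multiply by S⁻¹ and right-multiply by R⁻¹: W = S⁻¹AR⁻¹.
det S = -6; the adjugate gives S⁻¹ = [[1, -1/2], [-2/3, 1/6]].
R has determinant -6; R⁻¹ = [[-7/6, -2/3], [1/3, 1/3]].
S⁻¹A = [[-18, -51], [-4, -23]].
W = (S⁻¹A)R⁻¹ = [[4, -5], [-3, -5]].

-5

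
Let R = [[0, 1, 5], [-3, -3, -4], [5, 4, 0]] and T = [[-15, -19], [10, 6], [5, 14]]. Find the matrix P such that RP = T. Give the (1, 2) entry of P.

6

R is on the left of P, so left-multiply by R⁻¹: P = R⁻¹T.
R has determinant -5; R⁻¹ = [[-16/5, -4, -11/5], [4, 5, 3], [-3/5, -1, -3/5]].
P = R⁻¹T = [[-16/5, -4, -11/5], [4, 5, 3], [-3/5, -1, -3/5]] · [[-15, -19], [10, 6], [5, 14]] = [[-3, 6], [5, -4], [-4, -3]].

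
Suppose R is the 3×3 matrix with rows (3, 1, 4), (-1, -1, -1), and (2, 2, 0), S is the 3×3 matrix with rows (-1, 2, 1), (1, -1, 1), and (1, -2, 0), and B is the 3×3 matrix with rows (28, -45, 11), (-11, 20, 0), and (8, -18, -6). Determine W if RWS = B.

Isolating W: multiply by R⁻¹ from the left and S⁻¹ from the right, so W = R⁻¹BS⁻¹.
det R = 4; the adjugate gives R⁻¹ = [[1/2, 2, 3/4], [-1/2, -2, -1/4], [0, -1, -1/2]].
det S = -1, so S⁻¹ = [[-2, 2, -3], [-1, 1, -2], [1, 0, 1]].
R⁻¹B = [[-2, 4, 1], [6, -13, -4], [7, -11, 3]].
W = (R⁻¹B)S⁻¹ = [[1, 0, -1], [-3, -1, 4], [0, 3, 4]].

W = [[1, 0, -1], [-3, -1, 4], [0, 3, 4]]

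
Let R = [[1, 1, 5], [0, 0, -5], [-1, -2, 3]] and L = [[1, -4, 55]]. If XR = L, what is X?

X = [[6, -2, 5]]

Right-multiplying both sides by R⁻¹ gives X = LR⁻¹.
det R = -5, so R⁻¹ = [[2, 13/5, 1], [-1, -8/5, -1], [0, -1/5, 0]].
X = LR⁻¹ = [[1, -4, 55]] · [[2, 13/5, 1], [-1, -8/5, -1], [0, -1/5, 0]] = [[6, -2, 5]].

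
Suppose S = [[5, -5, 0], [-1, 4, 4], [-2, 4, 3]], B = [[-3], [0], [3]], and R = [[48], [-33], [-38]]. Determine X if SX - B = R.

SX = R + B = [[45], [-33], [-35]].
Left-multiplying both sides by S⁻¹ gives X = S⁻¹(R + B).
det S = 5; the adjugate gives S⁻¹ = [[-4/5, 3, -4], [-1, 3, -4], [4/5, -2, 3]].
X = S⁻¹(R + B) = [[5], [-4], [-3]].

X = [[5], [-4], [-3]]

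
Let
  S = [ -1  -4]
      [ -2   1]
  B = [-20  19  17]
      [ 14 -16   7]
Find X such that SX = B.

X = [[-4, 5, -5], [6, -6, -3]]

Since S multiplies X on the left, X = S⁻¹B.
S has determinant -9; S⁻¹ = [[-1/9, -4/9], [-2/9, 1/9]].
X = S⁻¹B = [[-1/9, -4/9], [-2/9, 1/9]] · [[-20, 19, 17], [14, -16, 7]] = [[-4, 5, -5], [6, -6, -3]].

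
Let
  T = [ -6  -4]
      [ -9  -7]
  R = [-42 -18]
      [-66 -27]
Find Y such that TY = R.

Y = [[5, 3], [3, 0]]

Left-multiplying both sides by T⁻¹ gives Y = T⁻¹R.
T has determinant 6; T⁻¹ = [[-7/6, 2/3], [3/2, -1]].
Y = T⁻¹R = [[-7/6, 2/3], [3/2, -1]] · [[-42, -18], [-66, -27]] = [[5, 3], [3, 0]].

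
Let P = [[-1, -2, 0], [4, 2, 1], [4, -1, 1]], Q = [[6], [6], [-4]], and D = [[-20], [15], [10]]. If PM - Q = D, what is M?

PM = D + Q = [[-14], [21], [6]].
P is on the left of M, so left-multiply by P⁻¹: M = P⁻¹(D + Q).
det P = -3; the adjugate gives P⁻¹ = [[-1, -2/3, 2/3], [0, 1/3, -1/3], [4, 3, -2]].
M = P⁻¹(D + Q) = [[4], [5], [-5]].

M = [[4], [5], [-5]]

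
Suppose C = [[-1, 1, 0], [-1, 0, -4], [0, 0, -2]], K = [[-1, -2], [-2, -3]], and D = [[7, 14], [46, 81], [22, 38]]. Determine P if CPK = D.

P = [[4, -1], [-3, -1], [5, 3]]

Left-multiply by C⁻¹ and right-multiply by K⁻¹: P = C⁻¹DK⁻¹.
C has determinant -2; C⁻¹ = [[0, -1, 2], [1, -1, 2], [0, 0, -1/2]].
det K = -1; the adjugate gives K⁻¹ = [[3, -2], [-2, 1]].
C⁻¹D = [[-2, -5], [5, 9], [-11, -19]].
P = (C⁻¹D)K⁻¹ = [[4, -1], [-3, -1], [5, 3]].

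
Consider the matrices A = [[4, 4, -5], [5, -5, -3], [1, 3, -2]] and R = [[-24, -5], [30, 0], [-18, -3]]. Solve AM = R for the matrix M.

M = [[0, 4], [-6, 1], [0, 5]]

Since A multiplies M on the left, M = A⁻¹R.
det A = 4, so A⁻¹ = [[19/4, -7/4, -37/4], [7/4, -3/4, -13/4], [5, -2, -10]].
M = A⁻¹R = [[19/4, -7/4, -37/4], [7/4, -3/4, -13/4], [5, -2, -10]] · [[-24, -5], [30, 0], [-18, -3]] = [[0, 4], [-6, 1], [0, 5]].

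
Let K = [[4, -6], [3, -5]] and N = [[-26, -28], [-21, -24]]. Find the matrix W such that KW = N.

W = [[-2, 2], [3, 6]]

Since K multiplies W on the left, W = K⁻¹N.
det K = -2, so K⁻¹ = [[5/2, -3], [3/2, -2]].
W = K⁻¹N = [[5/2, -3], [3/2, -2]] · [[-26, -28], [-21, -24]] = [[-2, 2], [3, 6]].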